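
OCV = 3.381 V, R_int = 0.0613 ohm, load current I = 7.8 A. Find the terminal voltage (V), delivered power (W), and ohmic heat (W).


Step 1: V_terminal = OCV - I*R = 3.381 - 7.8 * 0.0613 = 2.9029 V
Step 2: P_out = V_terminal * I = 2.9029 * 7.8 = 22.64 W
Step 3: Q = I^2 * R = 7.8^2 * 0.0613 = 3.729 W

V=2.9029 V, P=22.64 W, Q=3.729 W


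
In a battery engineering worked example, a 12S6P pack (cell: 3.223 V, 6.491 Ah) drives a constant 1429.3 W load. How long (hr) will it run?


Step 1: E_pack = Ns * V_cell * Np * C_cell = 12 * 3.223 * 6 * 6.491 = 1506.3 Wh
Step 2: t = E_pack / P = 1506.3 / 1429.3 = 1.054 hr

1.054 hr


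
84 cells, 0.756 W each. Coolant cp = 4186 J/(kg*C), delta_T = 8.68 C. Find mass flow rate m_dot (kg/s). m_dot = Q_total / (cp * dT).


Q_total = 84 * 0.756 = 63.504 W
m_dot = Q_total / (cp * dT) = 63.504 / (4186 * 8.68) = 0.001748 kg/s

0.001748 kg/s


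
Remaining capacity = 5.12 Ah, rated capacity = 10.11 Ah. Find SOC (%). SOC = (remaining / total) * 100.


SOC = (remaining / total) * 100 = (5.12 / 10.11) * 100 = 50.64%

50.64%


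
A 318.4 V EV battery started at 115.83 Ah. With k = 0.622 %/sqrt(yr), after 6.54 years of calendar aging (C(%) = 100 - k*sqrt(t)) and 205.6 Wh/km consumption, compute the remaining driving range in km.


Step 1: capacity retention = 100 - 0.622 * sqrt(6.54) = 100 - 0.622 * 2.5573 = 98.409%
Step 2: C_now = 115.83 * 98.409/100 = 113.99 Ah
Step 3: E_pack = V * C_now = 318.4 * 113.99 = 36294 Wh
Step 4: range = E_pack / consumption = 36294 / 205.6 = 176.5 km

176.5 km


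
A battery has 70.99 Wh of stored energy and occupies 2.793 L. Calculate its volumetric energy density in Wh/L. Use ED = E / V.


Volumetric ED = 70.99 Wh / 2.793 L = 25.42 Wh/L

25.42 Wh/L


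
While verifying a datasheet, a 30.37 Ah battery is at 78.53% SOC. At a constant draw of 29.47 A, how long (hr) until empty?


Step 1: remaining = SOC/100 * C_total = 78.53/100 * 30.37 = 23.85 Ah
Step 2: t = remaining / I = 23.85 / 29.47 = 0.8093 hr

0.8093 hr


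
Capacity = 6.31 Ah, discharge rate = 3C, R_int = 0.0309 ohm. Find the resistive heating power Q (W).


Step 1: I = C_rate * capacity = 3 * 6.31 = 18.93 A
Step 2: Q = I^2 * R = 18.93^2 * 0.0309 = 358.34 * 0.0309 = 11.07 W

11.07 W


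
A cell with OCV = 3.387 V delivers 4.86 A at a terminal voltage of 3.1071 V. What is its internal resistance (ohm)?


R = (OCV - V) / I = (3.387 - 3.1071) / 4.86 = 0.05759 ohm

0.05759 ohm


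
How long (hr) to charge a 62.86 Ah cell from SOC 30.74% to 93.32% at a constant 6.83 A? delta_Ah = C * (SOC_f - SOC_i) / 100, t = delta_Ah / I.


Step 1: dSOC = 93.32% - 30.74% = 62.58%
Step 2: delta_Ah = 62.86 * 62.58 / 100 = 39.338 Ah
Step 3: t = 39.338 / 6.83 = 5.760 hr

5.760 hr


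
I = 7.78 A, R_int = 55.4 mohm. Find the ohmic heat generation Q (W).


Convert: R = 55.4 mohm = 0.0554 ohm
I^2 = 60.528
Q = 60.528 * 0.0554 = 3.353 W

3.353 W


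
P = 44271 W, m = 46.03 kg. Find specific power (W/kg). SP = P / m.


SP = P / m = 44271 / 46.03 = 961.8 W/kg

961.8 W/kg


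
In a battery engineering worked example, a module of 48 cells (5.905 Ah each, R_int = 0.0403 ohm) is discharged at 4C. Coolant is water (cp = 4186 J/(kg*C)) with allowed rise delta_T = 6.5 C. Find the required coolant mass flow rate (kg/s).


Step 1: I = 4 * 5.905 = 23.62 A
Step 2: Q_cell = I^2 * R = 23.62^2 * 0.0403 = 22.484 W
Step 3: Q_total = 48 * 22.484 = 1079.2 W
Step 4: m_dot = Q_total / (cp * dT) = 1079.2 / (4186 * 6.5) = 0.03966 kg/s

0.03966 kg/s


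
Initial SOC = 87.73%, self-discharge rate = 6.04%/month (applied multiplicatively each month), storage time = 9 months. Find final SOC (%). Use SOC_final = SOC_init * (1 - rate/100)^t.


Monthly retention factor = 1 - 6.04/100 = 0.9396
Over 9 months: factor^9 = 0.5708
SOC_final = 87.73 * 0.5708 = 50.08%

50.08%


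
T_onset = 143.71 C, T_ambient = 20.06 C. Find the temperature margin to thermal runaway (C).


Safety margin = 143.71 C - 20.06 C = 123.65 C

123.65 C


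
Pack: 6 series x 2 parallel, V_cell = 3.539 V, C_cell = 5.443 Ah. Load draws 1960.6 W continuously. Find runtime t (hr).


Step 1: E_pack = Ns * V_cell * Np * C_cell = 6 * 3.539 * 2 * 5.443 = 231.15 Wh
Step 2: t = E_pack / P = 231.15 / 1960.6 = 0.1179 hr

0.1179 hr


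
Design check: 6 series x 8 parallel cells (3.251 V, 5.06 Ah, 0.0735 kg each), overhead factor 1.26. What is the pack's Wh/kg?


Step 1: V_pack = 6 * 3.251 = 19.506 V
Step 2: C_pack = 8 * 5.06 = 40.48 Ah
Step 3: E_pack = V_pack * C_pack = 19.506 * 40.48 = 789.6 Wh
Step 4: m_pack = 6 * 8 * 0.0735 * 1.26 = 4.4453 kg
Step 5: ED = E_pack / m_pack = 789.6 / 4.4453 = 177.6 Wh/kg

177.6 Wh/kg


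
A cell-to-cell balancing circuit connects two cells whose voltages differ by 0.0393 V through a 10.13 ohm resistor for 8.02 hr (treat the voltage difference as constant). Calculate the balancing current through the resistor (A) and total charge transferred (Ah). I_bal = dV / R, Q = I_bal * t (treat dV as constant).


I_bal = dV / R = 0.0393 / 10.13 = 0.0038796 A
Q = I_bal * t = 0.0038796 * 8.02 = 0.03111 Ah

I=0.0038796 A, Q=0.03111 Ah


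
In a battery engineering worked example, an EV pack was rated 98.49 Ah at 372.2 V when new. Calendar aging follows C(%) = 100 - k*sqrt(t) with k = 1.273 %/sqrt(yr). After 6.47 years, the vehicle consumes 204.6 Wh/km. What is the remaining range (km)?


Step 1: capacity retention = 100 - 1.273 * sqrt(6.47) = 100 - 1.273 * 2.5436 = 96.762%
Step 2: C_now = 98.49 * 96.762/100 = 95.301 Ah
Step 3: E_pack = V * C_now = 372.2 * 95.301 = 35471 Wh
Step 4: range = E_pack / consumption = 35471 / 204.6 = 173.4 km

173.4 km


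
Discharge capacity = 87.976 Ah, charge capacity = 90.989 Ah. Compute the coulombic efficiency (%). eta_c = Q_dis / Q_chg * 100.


eta_c = Q_dis / Q_chg * 100 = 87.976 / 90.989 * 100 = 96.69%

96.69%


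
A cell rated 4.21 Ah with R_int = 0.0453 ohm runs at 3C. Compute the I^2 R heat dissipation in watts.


Step 1: I = C_rate * capacity = 3 * 4.21 = 12.63 A
Step 2: Q = I^2 * R = 12.63^2 * 0.0453 = 159.52 * 0.0453 = 7.226 W

7.226 W


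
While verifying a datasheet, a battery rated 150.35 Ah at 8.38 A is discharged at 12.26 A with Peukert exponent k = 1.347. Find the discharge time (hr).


Step 1: t_rated = C / I_rated = 150.35 / 8.38 = 17.942 hr
Step 2: ratio = 8.38 / 12.26 = 0.68352
Step 3: ratio^k = 0.68352^1.347 = 0.59898
Step 4: t = t_rated * ratio^k = 17.942 * 0.59898 = 10.75 hr

10.75 hr


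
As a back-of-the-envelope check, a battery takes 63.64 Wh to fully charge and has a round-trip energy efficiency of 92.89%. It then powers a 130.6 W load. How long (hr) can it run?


Step 1: E_discharge = eta/100 * E_charge = 92.89/100 * 63.64 = 59.115 Wh
Step 2: t = E_discharge / P = 59.115 / 130.6 = 0.4526 hr

0.4526 hr


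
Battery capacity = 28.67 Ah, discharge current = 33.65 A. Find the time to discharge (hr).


Runtime = 28.67 Ah / 33.65 A = 0.8520 hr

0.8520 hr


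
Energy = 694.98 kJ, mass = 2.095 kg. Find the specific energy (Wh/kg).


Convert: E = 694.98 kJ = 193.05 Wh
ED = E / m = 193.05 / 2.095 = 92.15 Wh/kg

92.15 Wh/kg


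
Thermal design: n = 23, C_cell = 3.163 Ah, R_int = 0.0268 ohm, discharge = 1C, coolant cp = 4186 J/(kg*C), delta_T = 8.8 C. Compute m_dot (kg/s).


Step 1: I = 1 * 3.163 = 3.163 A
Step 2: Q_cell = I^2 * R = 3.163^2 * 0.0268 = 0.26812 W
Step 3: Q_total = 23 * 0.26812 = 6.1668 W
Step 4: m_dot = Q_total / (cp * dT) = 6.1668 / (4186 * 8.8) = 1.674e-04 kg/s

1.674e-04 kg/s


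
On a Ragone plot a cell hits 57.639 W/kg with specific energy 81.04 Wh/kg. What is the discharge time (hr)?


t = E / P = 81.04 / 57.639 = 1.406 hr

1.406 hr


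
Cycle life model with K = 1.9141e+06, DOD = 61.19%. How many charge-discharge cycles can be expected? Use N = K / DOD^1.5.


Step 1: DOD^1.5 = 61.19^1.5 = 478.65
Step 2: N = 1.9141e+06 / 478.65 = 3999 cycles

3999 cycles


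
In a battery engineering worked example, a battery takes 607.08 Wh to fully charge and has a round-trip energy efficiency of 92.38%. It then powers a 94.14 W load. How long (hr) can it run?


Step 1: E_discharge = eta/100 * E_charge = 92.38/100 * 607.08 = 560.82 Wh
Step 2: t = E_discharge / P = 560.82 / 94.14 = 5.957 hr

5.957 hr


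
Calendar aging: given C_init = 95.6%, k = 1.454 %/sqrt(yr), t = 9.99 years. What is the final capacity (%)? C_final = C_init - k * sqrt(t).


sqrt(t) = sqrt(9.99) = 3.1607
C_final = 95.6 - 1.454 * 3.1607 = 91.00%

91.00%


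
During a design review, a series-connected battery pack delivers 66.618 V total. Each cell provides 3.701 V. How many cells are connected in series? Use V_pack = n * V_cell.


Rearranging: n = V_pack / V_cell = 66.618 / 3.701 = 18 cells

18


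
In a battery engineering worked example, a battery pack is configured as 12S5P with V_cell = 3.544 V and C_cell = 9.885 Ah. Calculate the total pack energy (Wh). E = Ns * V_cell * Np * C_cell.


V_pack = 12 * 3.544 = 42.528 V
C_pack = 5 * 9.885 = 49.425 Ah
E = V_pack * C_pack = 42.528 * 49.425 = 2102 Wh

2102 Wh


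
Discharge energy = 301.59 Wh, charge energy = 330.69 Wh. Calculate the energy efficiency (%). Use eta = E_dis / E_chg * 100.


eta_e = E_dis / E_chg * 100 = 301.59 / 330.69 * 100 = 91.20%

91.20%


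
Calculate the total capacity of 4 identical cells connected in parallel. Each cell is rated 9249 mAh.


Convert: C_cell = 9249 mAh = 9.249 Ah
C_total = 4 * 9.249 = 36.996 Ah

36.996 Ah


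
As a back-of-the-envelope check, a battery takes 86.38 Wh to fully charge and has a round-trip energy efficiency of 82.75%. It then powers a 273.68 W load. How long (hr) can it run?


Step 1: E_discharge = eta/100 * E_charge = 82.75/100 * 86.38 = 71.479 Wh
Step 2: t = E_discharge / P = 71.479 / 273.68 = 0.2612 hr

0.2612 hr


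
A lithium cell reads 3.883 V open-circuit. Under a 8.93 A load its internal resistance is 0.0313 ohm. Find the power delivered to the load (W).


Step 1: V_terminal = OCV - I*R = 3.883 - 8.93 * 0.0313 = 3.6035 V
Step 2: P_out = V_terminal * I = 3.6035 * 8.93 = 32.18 W

32.18 W


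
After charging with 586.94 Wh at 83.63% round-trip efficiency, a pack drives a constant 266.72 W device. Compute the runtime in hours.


Step 1: E_discharge = eta/100 * E_charge = 83.63/100 * 586.94 = 490.86 Wh
Step 2: t = E_discharge / P = 490.86 / 266.72 = 1.840 hr

1.840 hr


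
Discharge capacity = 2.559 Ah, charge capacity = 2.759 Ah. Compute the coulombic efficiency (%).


eta_c = Q_dis / Q_chg * 100 = 2.559 / 2.759 * 100 = 92.75%

92.75%


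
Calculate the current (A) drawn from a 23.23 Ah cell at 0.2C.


I = C_rate * capacity = 0.2 * 23.23 = 4.646 A

4.646 A


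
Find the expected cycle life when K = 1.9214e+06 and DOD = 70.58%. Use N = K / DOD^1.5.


DOD^1.5 = 592.96
N = K / DOD^1.5 = 1.9214e+06 / 592.96 = 3240

3240 cycles


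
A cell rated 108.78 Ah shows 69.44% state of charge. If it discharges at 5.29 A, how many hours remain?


Step 1: remaining = SOC/100 * C_total = 69.44/100 * 108.78 = 75.537 Ah
Step 2: t = remaining / I = 75.537 / 5.29 = 14.28 hr

14.28 hr


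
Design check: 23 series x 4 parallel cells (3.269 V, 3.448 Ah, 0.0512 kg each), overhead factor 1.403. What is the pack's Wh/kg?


Step 1: V_pack = 23 * 3.269 = 75.187 V
Step 2: C_pack = 4 * 3.448 = 13.792 Ah
Step 3: E_pack = V_pack * C_pack = 75.187 * 13.792 = 1037 Wh
Step 4: m_pack = 23 * 4 * 0.0512 * 1.403 = 6.6087 kg
Step 5: ED = E_pack / m_pack = 1037 / 6.6087 = 156.9 Wh/kg

156.9 Wh/kg


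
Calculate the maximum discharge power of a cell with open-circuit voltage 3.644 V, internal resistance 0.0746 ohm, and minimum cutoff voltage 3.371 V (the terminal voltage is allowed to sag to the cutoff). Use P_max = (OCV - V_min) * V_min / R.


dV = OCV - V_min = 0.273 V (so I_max = dV / R)
P_max = dV * V_min / R = 0.273 * 3.371 / 0.0746 = 12.34 W

12.34 W


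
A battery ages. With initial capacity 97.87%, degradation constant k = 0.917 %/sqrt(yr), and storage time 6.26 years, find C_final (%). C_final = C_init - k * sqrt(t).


sqrt(t) = sqrt(6.26) = 2.502
C_final = 97.87 - 0.917 * 2.502 = 95.58%

95.58%


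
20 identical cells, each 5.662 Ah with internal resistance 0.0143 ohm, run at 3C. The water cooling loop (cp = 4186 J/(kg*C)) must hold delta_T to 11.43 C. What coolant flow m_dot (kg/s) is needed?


Step 1: I = 3 * 5.662 = 16.986 A
Step 2: Q_cell = I^2 * R = 16.986^2 * 0.0143 = 4.1259 W
Step 3: Q_total = 20 * 4.1259 = 82.518 W
Step 4: m_dot = Q_total / (cp * dT) = 82.518 / (4186 * 11.43) = 0.001725 kg/s

0.001725 kg/s


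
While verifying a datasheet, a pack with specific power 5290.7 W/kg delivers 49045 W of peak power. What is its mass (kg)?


m = P / SP = 49045 / 5290.7 = 9.270 kg

9.270 kg


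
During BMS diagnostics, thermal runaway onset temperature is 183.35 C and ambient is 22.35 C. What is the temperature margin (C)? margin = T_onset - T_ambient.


margin = T_onset - T_ambient = 183.35 - 22.35 = 161 C

161 C


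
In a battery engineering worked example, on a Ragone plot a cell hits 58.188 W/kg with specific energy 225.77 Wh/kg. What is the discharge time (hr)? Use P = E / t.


t = E / P = 225.77 / 58.188 = 3.880 hr

3.880 hr


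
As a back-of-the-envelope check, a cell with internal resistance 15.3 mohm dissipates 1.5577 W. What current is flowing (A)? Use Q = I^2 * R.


Convert: R = 15.3 mohm = 0.0153 ohm
I = sqrt(Q / R) = sqrt(1.5577 / 0.0153) = sqrt(101.81) = 10.09 A

10.09 A


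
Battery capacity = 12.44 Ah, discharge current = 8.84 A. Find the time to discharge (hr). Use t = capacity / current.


Runtime = 12.44 Ah / 8.84 A = 1.407 hr

1.407 hr


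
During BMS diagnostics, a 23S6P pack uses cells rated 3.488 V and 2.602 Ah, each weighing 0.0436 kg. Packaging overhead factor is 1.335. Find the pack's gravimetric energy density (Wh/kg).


Step 1: V_pack = 23 * 3.488 = 80.224 V
Step 2: C_pack = 6 * 2.602 = 15.612 Ah
Step 3: E_pack = V_pack * C_pack = 80.224 * 15.612 = 1252.5 Wh
Step 4: m_pack = 23 * 6 * 0.0436 * 1.335 = 8.0324 kg
Step 5: ED = E_pack / m_pack = 1252.5 / 8.0324 = 155.9 Wh/kg

155.9 Wh/kg


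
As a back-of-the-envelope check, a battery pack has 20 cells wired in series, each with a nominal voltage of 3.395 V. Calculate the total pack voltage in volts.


Series voltages add: 20 * 3.395 V = 67.9 V

67.9 V


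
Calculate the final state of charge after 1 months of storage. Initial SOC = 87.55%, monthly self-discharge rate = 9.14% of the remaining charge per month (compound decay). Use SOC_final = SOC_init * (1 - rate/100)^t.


decay = (1 - 9.14/100)^1 = 0.9086
SOC_final = 87.55 * 0.9086 = 79.55%

79.55%


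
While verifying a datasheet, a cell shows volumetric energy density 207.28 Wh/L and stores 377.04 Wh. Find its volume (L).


V = E / ED = 377.04 / 207.28 = 1.819 L

1.819 L


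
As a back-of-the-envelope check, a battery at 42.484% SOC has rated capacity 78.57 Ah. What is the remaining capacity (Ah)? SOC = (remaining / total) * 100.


remaining = SOC / 100 * total = 42.484 / 100 * 78.57 = 33.38 Ah

33.38 Ah


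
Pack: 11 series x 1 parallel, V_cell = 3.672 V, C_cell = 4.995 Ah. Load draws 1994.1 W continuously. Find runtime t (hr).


Step 1: E_pack = Ns * V_cell * Np * C_cell = 11 * 3.672 * 1 * 4.995 = 201.76 Wh
Step 2: t = E_pack / P = 201.76 / 1994.1 = 0.1012 hr

0.1012 hr


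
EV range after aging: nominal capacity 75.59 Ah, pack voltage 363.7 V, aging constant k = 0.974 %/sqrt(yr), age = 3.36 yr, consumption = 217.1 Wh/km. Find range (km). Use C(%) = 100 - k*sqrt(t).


Step 1: capacity retention = 100 - 0.974 * sqrt(3.36) = 100 - 0.974 * 1.833 = 98.215%
Step 2: C_now = 75.59 * 98.215/100 = 74.241 Ah
Step 3: E_pack = V * C_now = 363.7 * 74.241 = 27001 Wh
Step 4: range = E_pack / consumption = 27001 / 217.1 = 124.4 km

124.4 km


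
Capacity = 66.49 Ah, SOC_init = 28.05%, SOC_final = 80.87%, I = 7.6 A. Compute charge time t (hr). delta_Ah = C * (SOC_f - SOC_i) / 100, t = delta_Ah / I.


delta_Ah = 66.49 * (80.87 - 28.05) / 100 = 35.12 Ah
t = delta_Ah / I = 35.12 / 7.6 = 4.621 hr

4.621 hr


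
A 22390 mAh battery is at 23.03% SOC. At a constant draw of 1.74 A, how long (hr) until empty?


Convert: C_total = 22390 mAh = 22.39 Ah
Step 1: remaining = SOC/100 * C_total = 23.03/100 * 22.39 = 5.1564 Ah
Step 2: t = remaining / I = 5.1564 / 1.74 = 2.963 hr

2.963 hr


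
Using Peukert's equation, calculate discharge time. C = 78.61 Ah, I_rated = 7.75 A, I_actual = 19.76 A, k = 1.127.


Step 1: t_rated = C / I_rated = 78.61 / 7.75 = 10.143 hr
Step 2: ratio = 7.75 / 19.76 = 0.39221
Step 3: ratio^k = 0.39221^1.127 = 0.34825
Step 4: t = t_rated * ratio^k = 10.143 * 0.34825 = 3.532 hr

3.532 hr


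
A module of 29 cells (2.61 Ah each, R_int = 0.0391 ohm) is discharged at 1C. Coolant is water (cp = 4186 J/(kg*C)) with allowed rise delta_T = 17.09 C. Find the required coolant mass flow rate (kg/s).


Step 1: I = 1 * 2.61 = 2.61 A
Step 2: Q_cell = I^2 * R = 2.61^2 * 0.0391 = 0.26635 W
Step 3: Q_total = 29 * 0.26635 = 7.7242 W
Step 4: m_dot = Q_total / (cp * dT) = 7.7242 / (4186 * 17.09) = 1.080e-04 kg/s

1.080e-04 kg/s


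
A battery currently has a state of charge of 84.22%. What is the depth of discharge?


Complement of SOC: DOD = 100% - 84.22% = 15.78%

15.78%


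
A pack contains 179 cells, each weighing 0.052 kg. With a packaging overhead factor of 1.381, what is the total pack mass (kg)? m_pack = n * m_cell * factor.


Cell mass sum = 179 * 0.052 = 9.308 kg
With overhead 1.381: m_pack = 9.308 * 1.381 = 12.85 kg

12.85 kg


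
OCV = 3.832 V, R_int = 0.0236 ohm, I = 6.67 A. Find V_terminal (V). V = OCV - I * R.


IR drop = 6.67 * 0.0236 = 0.15741 V
V = 3.832 - 0.15741 = 3.675 V

3.675 V


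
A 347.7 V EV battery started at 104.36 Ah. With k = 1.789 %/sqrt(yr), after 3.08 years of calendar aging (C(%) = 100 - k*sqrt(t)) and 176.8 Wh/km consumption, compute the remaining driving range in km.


Step 1: capacity retention = 100 - 1.789 * sqrt(3.08) = 100 - 1.789 * 1.755 = 96.86%
Step 2: C_now = 104.36 * 96.86/100 = 101.08 Ah
Step 3: E_pack = V * C_now = 347.7 * 101.08 = 35146 Wh
Step 4: range = E_pack / consumption = 35146 / 176.8 = 198.8 km

198.8 km


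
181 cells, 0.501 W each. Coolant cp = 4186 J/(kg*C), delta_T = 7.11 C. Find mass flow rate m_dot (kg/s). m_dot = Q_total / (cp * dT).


Q_total = 181 * 0.501 = 90.681 W
m_dot = Q_total / (cp * dT) = 90.681 / (4186 * 7.11) = 0.003047 kg/s

0.003047 kg/s


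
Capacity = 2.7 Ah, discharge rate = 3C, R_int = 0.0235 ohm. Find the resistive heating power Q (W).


Step 1: I = C_rate * capacity = 3 * 2.7 = 8.1 A
Step 2: Q = I^2 * R = 8.1^2 * 0.0235 = 65.61 * 0.0235 = 1.542 W

1.542 W


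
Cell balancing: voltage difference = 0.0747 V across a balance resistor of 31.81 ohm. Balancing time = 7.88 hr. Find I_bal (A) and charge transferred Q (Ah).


I_bal = dV / R = 0.0747 / 31.81 = 0.0023483 A
Q = I_bal * t = 0.0023483 * 7.88 = 0.01850 Ah

I=0.0023483 A, Q=0.01850 Ah


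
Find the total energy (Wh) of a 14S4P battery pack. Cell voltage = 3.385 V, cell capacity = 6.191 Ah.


V_pack = 14 * 3.385 = 47.39 V
C_pack = 4 * 6.191 = 24.764 Ah
E = V_pack * C_pack = 47.39 * 24.764 = 1174 Wh

1174 Wh


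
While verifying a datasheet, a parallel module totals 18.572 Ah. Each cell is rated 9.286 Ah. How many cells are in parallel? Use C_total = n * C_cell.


n = C_total / C_cell = 18.572 / 9.286 = 2

2


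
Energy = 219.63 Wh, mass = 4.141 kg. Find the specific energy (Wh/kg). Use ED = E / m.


ED = E / m = 219.63 / 4.141 = 53.04 Wh/kg

53.04 Wh/kg


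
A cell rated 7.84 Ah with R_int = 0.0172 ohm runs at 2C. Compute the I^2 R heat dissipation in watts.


Step 1: I = C_rate * capacity = 2 * 7.84 = 15.68 A
Step 2: Q = I^2 * R = 15.68^2 * 0.0172 = 245.86 * 0.0172 = 4.229 W

4.229 W


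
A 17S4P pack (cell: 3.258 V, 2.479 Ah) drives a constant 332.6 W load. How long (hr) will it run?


Step 1: E_pack = Ns * V_cell * Np * C_cell = 17 * 3.258 * 4 * 2.479 = 549.21 Wh
Step 2: t = E_pack / P = 549.21 / 332.6 = 1.651 hr

1.651 hr


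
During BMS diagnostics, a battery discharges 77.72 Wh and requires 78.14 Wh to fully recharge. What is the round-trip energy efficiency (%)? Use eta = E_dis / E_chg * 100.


eta_e = E_dis / E_chg * 100 = 77.72 / 78.14 * 100 = 99.46%

99.46%


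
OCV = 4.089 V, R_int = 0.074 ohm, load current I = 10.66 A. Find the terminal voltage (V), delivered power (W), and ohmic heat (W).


Step 1: V_terminal = OCV - I*R = 4.089 - 10.66 * 0.074 = 3.3002 V
Step 2: P_out = V_terminal * I = 3.3002 * 10.66 = 35.18 W
Step 3: Q = I^2 * R = 10.66^2 * 0.074 = 8.409 W

V=3.3002 V, P=35.18 W, Q=8.409 W


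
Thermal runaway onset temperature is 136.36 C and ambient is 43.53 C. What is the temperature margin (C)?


Safety margin = 136.36 C - 43.53 C = 92.83 C

92.83 C


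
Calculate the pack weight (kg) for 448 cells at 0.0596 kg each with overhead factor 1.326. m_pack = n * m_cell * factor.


m_pack = n * m_cell * overhead = 448 * 0.0596 * 1.326 = 35.41 kg

35.41 kg


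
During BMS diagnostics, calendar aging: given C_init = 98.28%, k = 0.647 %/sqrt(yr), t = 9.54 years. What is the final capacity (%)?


Step 1: sqrt(9.54 yr) = 3.0887
Step 2: drop = 0.647 * 3.0887 = 1.9984
Step 3: C_final = 98.28 - 1.9984 = 96.28%

96.28%


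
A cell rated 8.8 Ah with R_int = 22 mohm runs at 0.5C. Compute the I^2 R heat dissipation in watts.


Convert: R = 22 mohm = 0.022 ohm
Step 1: I = C_rate * capacity = 0.5 * 8.8 = 4.4 A
Step 2: Q = I^2 * R = 4.4^2 * 0.022 = 19.36 * 0.022 = 0.4259 W

0.4259 W


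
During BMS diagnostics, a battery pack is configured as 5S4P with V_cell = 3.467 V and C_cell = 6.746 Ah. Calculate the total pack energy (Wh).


V_pack = 5 * 3.467 = 17.335 V
C_pack = 4 * 6.746 = 26.984 Ah
E = V_pack * C_pack = 17.335 * 26.984 = 467.8 Wh

467.8 Wh


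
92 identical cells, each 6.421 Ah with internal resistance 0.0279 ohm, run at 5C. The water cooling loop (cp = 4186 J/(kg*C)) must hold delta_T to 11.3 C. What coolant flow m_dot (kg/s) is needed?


Step 1: I = 5 * 6.421 = 32.105 A
Step 2: Q_cell = I^2 * R = 32.105^2 * 0.0279 = 28.757 W
Step 3: Q_total = 92 * 28.757 = 2645.6 W
Step 4: m_dot = Q_total / (cp * dT) = 2645.6 / (4186 * 11.3) = 0.05593 kg/s

0.05593 kg/s


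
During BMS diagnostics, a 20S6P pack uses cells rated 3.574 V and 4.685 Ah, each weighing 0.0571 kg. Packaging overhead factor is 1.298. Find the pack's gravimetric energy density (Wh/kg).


Step 1: V_pack = 20 * 3.574 = 71.48 V
Step 2: C_pack = 6 * 4.685 = 28.11 Ah
Step 3: E_pack = V_pack * C_pack = 71.48 * 28.11 = 2009.3 Wh
Step 4: m_pack = 20 * 6 * 0.0571 * 1.298 = 8.8939 kg
Step 5: ED = E_pack / m_pack = 2009.3 / 8.8939 = 225.9 Wh/kg

225.9 Wh/kg


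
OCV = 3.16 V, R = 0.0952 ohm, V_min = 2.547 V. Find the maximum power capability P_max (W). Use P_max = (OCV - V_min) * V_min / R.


P_max = (OCV - V_min) * V_min / R = (3.16 - 2.547) * 2.547 / 0.0952 = 0.613 * 2.547 / 0.0952 = 16.40 W

16.40 W


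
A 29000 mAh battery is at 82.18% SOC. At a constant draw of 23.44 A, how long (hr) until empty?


Convert: C_total = 29000 mAh = 29 Ah
Step 1: remaining = SOC/100 * C_total = 82.18/100 * 29 = 23.832 Ah
Step 2: t = remaining / I = 23.832 / 23.44 = 1.017 hr

1.017 hr


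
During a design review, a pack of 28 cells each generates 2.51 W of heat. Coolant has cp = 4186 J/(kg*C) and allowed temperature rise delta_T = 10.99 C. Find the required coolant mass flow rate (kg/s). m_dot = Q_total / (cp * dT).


Step 1: Total heat Q = 28 * 2.51 W = 70.28 W
Step 2: denom = cp * dT = 4186 * 10.99 = 46004
Step 3: m_dot = 70.28 / 46004 = 0.001528 kg/s

0.001528 kg/s


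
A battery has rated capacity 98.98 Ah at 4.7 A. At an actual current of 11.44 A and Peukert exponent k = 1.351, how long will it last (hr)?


t_rated = C / I_rated = 98.98 / 4.7 = 21.06 hr
(I_rated/I)^k = (0.41084)^1.351 = 0.30066
t = t_rated * (I_rated/I)^k = 21.06 * 0.30066 = 6.332 hr

6.332 hr


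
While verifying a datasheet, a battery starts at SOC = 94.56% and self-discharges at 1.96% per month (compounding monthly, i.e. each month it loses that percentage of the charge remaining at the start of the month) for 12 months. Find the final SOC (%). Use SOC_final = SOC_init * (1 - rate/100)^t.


decay = (1 - 1.96/100)^12 = 0.78857
SOC_final = 94.56 * 0.78857 = 74.57%

74.57%


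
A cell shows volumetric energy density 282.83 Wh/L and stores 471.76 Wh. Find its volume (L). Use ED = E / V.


V = E / ED = 471.76 / 282.83 = 1.668 L

1.668 L


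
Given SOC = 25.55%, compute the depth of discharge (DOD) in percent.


Complement of SOC: DOD = 100% - 25.55% = 74.45%

74.45%


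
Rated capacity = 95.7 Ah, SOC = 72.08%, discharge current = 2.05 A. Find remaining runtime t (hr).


Step 1: remaining = SOC/100 * C_total = 72.08/100 * 95.7 = 68.981 Ah
Step 2: t = remaining / I = 68.981 / 2.05 = 33.65 hr

33.65 hr


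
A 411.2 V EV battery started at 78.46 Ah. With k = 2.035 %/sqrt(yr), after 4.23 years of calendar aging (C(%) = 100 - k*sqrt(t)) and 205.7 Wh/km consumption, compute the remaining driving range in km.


Step 1: capacity retention = 100 - 2.035 * sqrt(4.23) = 100 - 2.035 * 2.0567 = 95.815%
Step 2: C_now = 78.46 * 95.815/100 = 75.176 Ah
Step 3: E_pack = V * C_now = 411.2 * 75.176 = 30912 Wh
Step 4: range = E_pack / consumption = 30912 / 205.7 = 150.3 km

150.3 km


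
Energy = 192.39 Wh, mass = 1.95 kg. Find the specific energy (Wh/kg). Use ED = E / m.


Specific energy = 192.39 Wh / 1.95 kg = 98.66 Wh/kg

98.66 Wh/kg


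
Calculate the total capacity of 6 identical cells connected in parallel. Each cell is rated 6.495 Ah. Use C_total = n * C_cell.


Parallel capacities add: 6 * 6.495 Ah = 38.97 Ah

38.97 Ah


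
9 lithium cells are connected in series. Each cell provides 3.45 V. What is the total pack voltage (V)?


V_pack = n * V_cell = 9 * 3.45 = 31.05 V

31.05 V


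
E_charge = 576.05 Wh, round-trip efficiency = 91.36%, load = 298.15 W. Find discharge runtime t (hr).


Step 1: E_discharge = eta/100 * E_charge = 91.36/100 * 576.05 = 526.28 Wh
Step 2: t = E_discharge / P = 526.28 / 298.15 = 1.765 hr

1.765 hr


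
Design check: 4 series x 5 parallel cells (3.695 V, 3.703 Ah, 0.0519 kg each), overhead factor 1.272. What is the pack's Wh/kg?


Step 1: V_pack = 4 * 3.695 = 14.78 V
Step 2: C_pack = 5 * 3.703 = 18.515 Ah
Step 3: E_pack = V_pack * C_pack = 14.78 * 18.515 = 273.65 Wh
Step 4: m_pack = 4 * 5 * 0.0519 * 1.272 = 1.3203 kg
Step 5: ED = E_pack / m_pack = 273.65 / 1.3203 = 207.3 Wh/kg

207.3 Wh/kg


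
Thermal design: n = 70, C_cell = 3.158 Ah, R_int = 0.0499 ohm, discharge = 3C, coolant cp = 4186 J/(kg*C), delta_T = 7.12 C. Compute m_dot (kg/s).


Step 1: I = 3 * 3.158 = 9.474 A
Step 2: Q_cell = I^2 * R = 9.474^2 * 0.0499 = 4.4789 W
Step 3: Q_total = 70 * 4.4789 = 313.52 W
Step 4: m_dot = Q_total / (cp * dT) = 313.52 / (4186 * 7.12) = 0.01052 kg/s

0.01052 kg/s


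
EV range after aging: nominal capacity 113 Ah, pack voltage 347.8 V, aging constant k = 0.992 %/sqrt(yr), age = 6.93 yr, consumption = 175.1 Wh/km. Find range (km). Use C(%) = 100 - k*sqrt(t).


Step 1: capacity retention = 100 - 0.992 * sqrt(6.93) = 100 - 0.992 * 2.6325 = 97.389%
Step 2: C_now = 113 * 97.389/100 = 110.05 Ah
Step 3: E_pack = V * C_now = 347.8 * 110.05 = 38275 Wh
Step 4: range = E_pack / consumption = 38275 / 175.1 = 218.6 km

218.6 km


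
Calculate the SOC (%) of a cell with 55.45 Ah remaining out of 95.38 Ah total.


SOC% = 55.45 / 95.38 * 100 = 58.14%

58.14%


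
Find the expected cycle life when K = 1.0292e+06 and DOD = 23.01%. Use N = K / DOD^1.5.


Step 1: DOD^1.5 = 23.01^1.5 = 110.38
Step 2: N = 1.0292e+06 / 110.38 = 9324 cycles

9324 cycles


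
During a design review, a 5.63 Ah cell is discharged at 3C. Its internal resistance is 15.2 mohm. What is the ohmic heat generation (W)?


Convert: R = 15.2 mohm = 0.0152 ohm
Step 1: I = C_rate * capacity = 3 * 5.63 = 16.89 A
Step 2: Q = I^2 * R = 16.89^2 * 0.0152 = 285.27 * 0.0152 = 4.336 W

4.336 W


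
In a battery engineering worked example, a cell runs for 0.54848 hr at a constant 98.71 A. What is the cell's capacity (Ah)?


C = I * t = 98.71 * 0.54848 = 54.14 Ah

54.14 Ah


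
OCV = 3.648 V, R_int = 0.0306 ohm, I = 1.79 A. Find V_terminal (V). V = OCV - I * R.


V = OCV - I*R = 3.648 - 1.79 * 0.0306 = 3.593 V

3.593 V


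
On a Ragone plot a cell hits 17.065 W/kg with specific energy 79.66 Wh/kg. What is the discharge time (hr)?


t = E / P = 79.66 / 17.065 = 4.668 hr

4.668 hr


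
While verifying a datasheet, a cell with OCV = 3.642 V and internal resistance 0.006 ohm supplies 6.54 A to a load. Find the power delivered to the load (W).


Step 1: V_terminal = OCV - I*R = 3.642 - 6.54 * 0.006 = 3.6028 V
Step 2: P_out = V_terminal * I = 3.6028 * 6.54 = 23.56 W

23.56 W


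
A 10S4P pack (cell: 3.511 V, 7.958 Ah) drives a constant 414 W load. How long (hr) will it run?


Step 1: E_pack = Ns * V_cell * Np * C_cell = 10 * 3.511 * 4 * 7.958 = 1117.6 Wh
Step 2: t = E_pack / P = 1117.6 / 414 = 2.700 hr

2.700 hr


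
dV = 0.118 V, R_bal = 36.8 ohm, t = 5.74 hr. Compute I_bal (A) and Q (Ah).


First, Ohm's law: I_bal = 0.118 V / 36.8 ohm = 0.0032065 A
Then Q = I * t = 0.0032065 A * 5.74 hr = 0.01841 Ah

I=0.0032065 A, Q=0.01841 Ah


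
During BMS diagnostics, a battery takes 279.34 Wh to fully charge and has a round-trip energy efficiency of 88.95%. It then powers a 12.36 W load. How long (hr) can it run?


Step 1: E_discharge = eta/100 * E_charge = 88.95/100 * 279.34 = 248.47 Wh
Step 2: t = E_discharge / P = 248.47 / 12.36 = 20.10 hr

20.10 hr


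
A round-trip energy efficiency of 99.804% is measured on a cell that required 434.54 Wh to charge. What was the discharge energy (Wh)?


E_dis = eta/100 * E_chg = 99.804/100 * 434.54 = 433.7 Wh

433.7 Wh


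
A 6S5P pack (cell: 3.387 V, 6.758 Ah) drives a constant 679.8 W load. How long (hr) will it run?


Step 1: E_pack = Ns * V_cell * Np * C_cell = 6 * 3.387 * 5 * 6.758 = 686.68 Wh
Step 2: t = E_pack / P = 686.68 / 679.8 = 1.010 hr

1.010 hr


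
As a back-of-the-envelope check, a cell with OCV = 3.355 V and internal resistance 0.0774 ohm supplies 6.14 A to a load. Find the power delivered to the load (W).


Step 1: V_terminal = OCV - I*R = 3.355 - 6.14 * 0.0774 = 2.8798 V
Step 2: P_out = V_terminal * I = 2.8798 * 6.14 = 17.68 W

17.68 W


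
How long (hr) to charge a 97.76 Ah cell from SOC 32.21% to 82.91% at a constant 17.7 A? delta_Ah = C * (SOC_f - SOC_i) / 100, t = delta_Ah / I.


delta_Ah = 97.76 * (82.91 - 32.21) / 100 = 49.564 Ah
t = delta_Ah / I = 49.564 / 17.7 = 2.800 hr

2.800 hr


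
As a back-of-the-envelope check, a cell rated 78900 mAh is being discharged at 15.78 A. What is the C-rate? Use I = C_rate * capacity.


Convert: capacity = 78900 mAh = 78.9 Ah
Rearranging: C_rate = 15.78 / 78.9 = 0.2C

0.2C


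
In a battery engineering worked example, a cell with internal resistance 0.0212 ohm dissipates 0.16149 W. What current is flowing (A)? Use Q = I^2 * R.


I = sqrt(Q / R) = sqrt(0.16149 / 0.0212) = sqrt(7.6175) = 2.760 A

2.760 A


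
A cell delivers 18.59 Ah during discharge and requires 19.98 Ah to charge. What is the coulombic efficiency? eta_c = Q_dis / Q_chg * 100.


eta_c = Q_dis / Q_chg * 100 = 18.59 / 19.98 * 100 = 93.04%

93.04%


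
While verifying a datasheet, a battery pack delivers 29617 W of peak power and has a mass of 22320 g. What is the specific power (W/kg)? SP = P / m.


Convert: m = 22320 g = 22.32 kg
Specific power = 29617 W / 22.32 kg = 1327 W/kg

1327 W/kg


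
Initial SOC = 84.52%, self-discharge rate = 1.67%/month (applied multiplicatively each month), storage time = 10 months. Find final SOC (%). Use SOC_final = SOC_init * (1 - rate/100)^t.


Monthly retention factor = 1 - 1.67/100 = 0.9833
Over 10 months: factor^10 = 0.84501
SOC_final = 84.52 * 0.84501 = 71.42%

71.42%


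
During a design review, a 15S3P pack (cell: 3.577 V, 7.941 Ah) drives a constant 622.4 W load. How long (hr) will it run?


Step 1: E_pack = Ns * V_cell * Np * C_cell = 15 * 3.577 * 3 * 7.941 = 1278.2 Wh
Step 2: t = E_pack / P = 1278.2 / 622.4 = 2.054 hr

2.054 hr


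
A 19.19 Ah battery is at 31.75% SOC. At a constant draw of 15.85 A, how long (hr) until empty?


Step 1: remaining = SOC/100 * C_total = 31.75/100 * 19.19 = 6.0928 Ah
Step 2: t = remaining / I = 6.0928 / 15.85 = 0.3844 hr

0.3844 hr


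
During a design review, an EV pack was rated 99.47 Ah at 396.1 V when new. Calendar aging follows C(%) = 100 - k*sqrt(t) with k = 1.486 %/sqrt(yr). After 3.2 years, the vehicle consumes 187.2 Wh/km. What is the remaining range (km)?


Step 1: capacity retention = 100 - 1.486 * sqrt(3.2) = 100 - 1.486 * 1.7889 = 97.342%
Step 2: C_now = 99.47 * 97.342/100 = 96.826 Ah
Step 3: E_pack = V * C_now = 396.1 * 96.826 = 38353 Wh
Step 4: range = E_pack / consumption = 38353 / 187.2 = 204.9 km

204.9 km


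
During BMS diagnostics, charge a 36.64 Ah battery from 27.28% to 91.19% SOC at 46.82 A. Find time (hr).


delta_Ah = 36.64 * (91.19 - 27.28) / 100 = 23.417 Ah
t = delta_Ah / I = 23.417 / 46.82 = 0.5001 hr

0.5001 hr


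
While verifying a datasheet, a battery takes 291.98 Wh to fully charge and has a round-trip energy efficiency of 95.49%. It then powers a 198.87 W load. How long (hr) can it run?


Step 1: E_discharge = eta/100 * E_charge = 95.49/100 * 291.98 = 278.81 Wh
Step 2: t = E_discharge / P = 278.81 / 198.87 = 1.402 hr

1.402 hr


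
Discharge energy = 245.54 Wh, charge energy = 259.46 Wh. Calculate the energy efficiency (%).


Round-trip efficiency = 245.54/259.46 * 100% = 94.64%

94.64%


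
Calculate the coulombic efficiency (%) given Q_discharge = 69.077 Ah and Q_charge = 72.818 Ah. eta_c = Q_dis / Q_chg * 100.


eta_c = Q_dis / Q_chg * 100 = 69.077 / 72.818 * 100 = 94.86%

94.86%


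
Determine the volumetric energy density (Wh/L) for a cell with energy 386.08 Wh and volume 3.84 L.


ED = E / V = 386.08 / 3.84 = 100.5 Wh/L

100.5 Wh/L


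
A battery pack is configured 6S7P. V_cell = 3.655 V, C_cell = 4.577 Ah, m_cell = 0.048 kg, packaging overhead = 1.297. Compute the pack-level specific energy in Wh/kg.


Step 1: V_pack = 6 * 3.655 = 21.93 V
Step 2: C_pack = 7 * 4.577 = 32.039 Ah
Step 3: E_pack = V_pack * C_pack = 21.93 * 32.039 = 702.62 Wh
Step 4: m_pack = 6 * 7 * 0.048 * 1.297 = 2.6148 kg
Step 5: ED = E_pack / m_pack = 702.62 / 2.6148 = 268.7 Wh/kg

268.7 Wh/kg


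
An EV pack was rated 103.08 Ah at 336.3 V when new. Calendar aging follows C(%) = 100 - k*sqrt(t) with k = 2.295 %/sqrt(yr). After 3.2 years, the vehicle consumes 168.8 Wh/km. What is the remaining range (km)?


Step 1: capacity retention = 100 - 2.295 * sqrt(3.2) = 100 - 2.295 * 1.7889 = 95.894%
Step 2: C_now = 103.08 * 95.894/100 = 98.848 Ah
Step 3: E_pack = V * C_now = 336.3 * 98.848 = 33243 Wh
Step 4: range = E_pack / consumption = 33243 / 168.8 = 196.9 km

196.9 km


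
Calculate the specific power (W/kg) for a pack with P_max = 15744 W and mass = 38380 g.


Convert: m = 38380 g = 38.38 kg
SP = P / m = 15744 / 38.38 = 410.2 W/kg

410.2 W/kg


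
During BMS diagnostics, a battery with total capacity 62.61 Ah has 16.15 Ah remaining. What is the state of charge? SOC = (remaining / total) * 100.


SOC% = 16.15 / 62.61 * 100 = 25.79%

25.79%


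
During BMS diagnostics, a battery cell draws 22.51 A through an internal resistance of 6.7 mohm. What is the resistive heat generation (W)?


Convert: R = 6.7 mohm = 0.0067 ohm
Q = I^2 * R = 22.51^2 * 0.0067 = 3.395 W

3.395 W


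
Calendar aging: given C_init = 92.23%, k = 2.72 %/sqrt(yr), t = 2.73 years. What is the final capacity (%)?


Step 1: sqrt(2.73 yr) = 1.6523
Step 2: drop = 2.72 * 1.6523 = 4.4943
Step 3: C_final = 92.23 - 4.4943 = 87.74%

87.74%


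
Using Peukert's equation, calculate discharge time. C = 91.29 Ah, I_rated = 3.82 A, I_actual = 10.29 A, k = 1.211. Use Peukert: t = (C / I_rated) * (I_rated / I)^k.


Step 1: t_rated = C / I_rated = 91.29 / 3.82 = 23.898 hr
Step 2: ratio = 3.82 / 10.29 = 0.37123
Step 3: ratio^k = 0.37123^1.211 = 0.30119
Step 4: t = t_rated * ratio^k = 23.898 * 0.30119 = 7.198 hr

7.198 hr


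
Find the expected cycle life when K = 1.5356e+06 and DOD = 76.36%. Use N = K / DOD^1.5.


DOD^1.5 = 667.27
N = K / DOD^1.5 = 1.5356e+06 / 667.27 = 2301

2301 cycles


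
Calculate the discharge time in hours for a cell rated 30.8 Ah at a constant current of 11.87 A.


Runtime = 30.8 Ah / 11.87 A = 2.595 hr

2.595 hr


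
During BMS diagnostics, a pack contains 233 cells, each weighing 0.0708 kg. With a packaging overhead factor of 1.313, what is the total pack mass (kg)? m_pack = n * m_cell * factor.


m_pack = n * m_cell * overhead = 233 * 0.0708 * 1.313 = 21.66 kg

21.66 kg


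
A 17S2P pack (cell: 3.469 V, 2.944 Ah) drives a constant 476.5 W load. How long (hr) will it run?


Step 1: E_pack = Ns * V_cell * Np * C_cell = 17 * 3.469 * 2 * 2.944 = 347.23 Wh
Step 2: t = E_pack / P = 347.23 / 476.5 = 0.7287 hr

0.7287 hr


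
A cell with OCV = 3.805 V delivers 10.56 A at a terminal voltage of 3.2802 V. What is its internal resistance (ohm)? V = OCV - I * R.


R = (OCV - V) / I = (3.805 - 3.2802) / 10.56 = 0.04970 ohm

0.04970 ohm


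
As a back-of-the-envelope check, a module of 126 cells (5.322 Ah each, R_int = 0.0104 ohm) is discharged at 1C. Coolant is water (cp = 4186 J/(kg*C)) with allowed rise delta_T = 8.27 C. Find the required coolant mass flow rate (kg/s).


Step 1: I = 1 * 5.322 = 5.322 A
Step 2: Q_cell = I^2 * R = 5.322^2 * 0.0104 = 0.29457 W
Step 3: Q_total = 126 * 0.29457 = 37.116 W
Step 4: m_dot = Q_total / (cp * dT) = 37.116 / (4186 * 8.27) = 0.001072 kg/s

0.001072 kg/s


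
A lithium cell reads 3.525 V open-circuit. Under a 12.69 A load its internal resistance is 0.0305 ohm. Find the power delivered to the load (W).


Step 1: V_terminal = OCV - I*R = 3.525 - 12.69 * 0.0305 = 3.138 V
Step 2: P_out = V_terminal * I = 3.138 * 12.69 = 39.82 W

39.82 W


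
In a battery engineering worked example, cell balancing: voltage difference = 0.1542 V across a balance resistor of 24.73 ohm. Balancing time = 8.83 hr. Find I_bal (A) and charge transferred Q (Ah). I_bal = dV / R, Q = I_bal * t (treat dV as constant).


First, Ohm's law: I_bal = 0.1542 V / 24.73 ohm = 0.0062353 A
Then Q = I * t = 0.0062353 A * 8.83 hr = 0.05506 Ah

I=0.0062353 A, Q=0.05506 Ah


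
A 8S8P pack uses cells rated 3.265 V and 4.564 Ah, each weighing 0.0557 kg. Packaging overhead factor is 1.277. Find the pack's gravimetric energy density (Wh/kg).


Step 1: V_pack = 8 * 3.265 = 26.12 V
Step 2: C_pack = 8 * 4.564 = 36.512 Ah
Step 3: E_pack = V_pack * C_pack = 26.12 * 36.512 = 953.69 Wh
Step 4: m_pack = 8 * 8 * 0.0557 * 1.277 = 4.5522 kg
Step 5: ED = E_pack / m_pack = 953.69 / 4.5522 = 209.5 Wh/kg

209.5 Wh/kg


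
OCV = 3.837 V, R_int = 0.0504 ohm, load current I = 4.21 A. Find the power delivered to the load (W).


Step 1: V_terminal = OCV - I*R = 3.837 - 4.21 * 0.0504 = 3.6248 V
Step 2: P_out = V_terminal * I = 3.6248 * 4.21 = 15.26 W

15.26 W


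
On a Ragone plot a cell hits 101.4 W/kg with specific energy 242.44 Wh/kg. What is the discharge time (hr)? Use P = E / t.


t = E / P = 242.44 / 101.4 = 2.391 hr

2.391 hr


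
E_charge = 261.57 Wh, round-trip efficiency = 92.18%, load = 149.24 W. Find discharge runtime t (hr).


Step 1: E_discharge = eta/100 * E_charge = 92.18/100 * 261.57 = 241.12 Wh
Step 2: t = E_discharge / P = 241.12 / 149.24 = 1.616 hr

1.616 hr


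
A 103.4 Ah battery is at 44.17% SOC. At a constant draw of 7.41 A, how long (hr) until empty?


Step 1: remaining = SOC/100 * C_total = 44.17/100 * 103.4 = 45.672 Ah
Step 2: t = remaining / I = 45.672 / 7.41 = 6.164 hr

6.164 hr
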